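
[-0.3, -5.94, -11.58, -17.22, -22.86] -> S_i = -0.30 + -5.64*i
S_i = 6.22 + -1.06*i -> [6.22, 5.16, 4.1, 3.04, 1.98]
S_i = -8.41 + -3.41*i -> [-8.41, -11.82, -15.23, -18.64, -22.05]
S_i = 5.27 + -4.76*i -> [5.27, 0.51, -4.25, -9.01, -13.77]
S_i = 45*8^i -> [45, 360, 2880, 23040, 184320]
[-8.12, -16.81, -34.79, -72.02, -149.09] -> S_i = -8.12*2.07^i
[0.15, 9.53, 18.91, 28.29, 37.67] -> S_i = 0.15 + 9.38*i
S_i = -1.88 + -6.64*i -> [-1.88, -8.52, -15.16, -21.8, -28.44]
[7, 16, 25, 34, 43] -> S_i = 7 + 9*i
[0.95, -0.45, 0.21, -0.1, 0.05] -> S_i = 0.95*(-0.47)^i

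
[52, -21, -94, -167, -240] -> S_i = 52 + -73*i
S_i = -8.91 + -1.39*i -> [-8.91, -10.3, -11.69, -13.08, -14.47]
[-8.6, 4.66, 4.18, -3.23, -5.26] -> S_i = Random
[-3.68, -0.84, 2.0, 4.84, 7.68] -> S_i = -3.68 + 2.84*i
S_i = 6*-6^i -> [6, -36, 216, -1296, 7776]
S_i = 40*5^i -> [40, 200, 1000, 5000, 25000]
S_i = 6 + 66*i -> [6, 72, 138, 204, 270]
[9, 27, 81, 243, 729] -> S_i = 9*3^i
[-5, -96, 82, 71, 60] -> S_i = Random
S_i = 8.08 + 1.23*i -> [8.08, 9.31, 10.54, 11.77, 13.0]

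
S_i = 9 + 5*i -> [9, 14, 19, 24, 29]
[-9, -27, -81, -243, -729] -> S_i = -9*3^i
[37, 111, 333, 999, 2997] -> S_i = 37*3^i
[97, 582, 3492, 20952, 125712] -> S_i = 97*6^i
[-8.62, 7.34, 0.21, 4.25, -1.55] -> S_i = Random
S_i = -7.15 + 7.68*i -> [-7.15, 0.53, 8.21, 15.89, 23.57]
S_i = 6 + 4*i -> [6, 10, 14, 18, 22]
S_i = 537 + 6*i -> [537, 543, 549, 555, 561]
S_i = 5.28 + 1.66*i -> [5.28, 6.94, 8.6, 10.26, 11.92]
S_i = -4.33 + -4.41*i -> [-4.33, -8.74, -13.15, -17.56, -21.97]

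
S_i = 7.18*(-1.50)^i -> [7.18, -10.77, 16.16, -24.23, 36.35]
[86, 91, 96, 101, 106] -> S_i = 86 + 5*i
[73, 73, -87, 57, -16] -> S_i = Random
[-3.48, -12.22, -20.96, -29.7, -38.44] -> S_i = -3.48 + -8.74*i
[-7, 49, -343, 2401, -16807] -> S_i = -7*-7^i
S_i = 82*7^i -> [82, 574, 4018, 28126, 196882]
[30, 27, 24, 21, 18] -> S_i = 30 + -3*i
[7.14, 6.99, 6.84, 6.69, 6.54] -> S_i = 7.14 + -0.15*i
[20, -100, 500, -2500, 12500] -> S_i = 20*-5^i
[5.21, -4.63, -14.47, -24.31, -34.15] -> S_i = 5.21 + -9.84*i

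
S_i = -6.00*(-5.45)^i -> [-6.0, 32.7, -178.22, 971.27, -5293.43]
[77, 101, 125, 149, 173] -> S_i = 77 + 24*i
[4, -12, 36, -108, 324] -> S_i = 4*-3^i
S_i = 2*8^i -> [2, 16, 128, 1024, 8192]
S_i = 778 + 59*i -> [778, 837, 896, 955, 1014]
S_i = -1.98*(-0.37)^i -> [-1.98, 0.73, -0.27, 0.1, -0.04]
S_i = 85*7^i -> [85, 595, 4165, 29155, 204085]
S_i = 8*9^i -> [8, 72, 648, 5832, 52488]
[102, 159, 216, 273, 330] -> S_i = 102 + 57*i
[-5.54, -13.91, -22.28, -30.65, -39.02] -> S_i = -5.54 + -8.37*i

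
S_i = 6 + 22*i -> [6, 28, 50, 72, 94]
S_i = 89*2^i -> [89, 178, 356, 712, 1424]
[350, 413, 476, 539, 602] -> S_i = 350 + 63*i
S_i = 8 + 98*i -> [8, 106, 204, 302, 400]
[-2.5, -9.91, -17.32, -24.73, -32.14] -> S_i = -2.50 + -7.41*i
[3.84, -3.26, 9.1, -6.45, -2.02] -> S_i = Random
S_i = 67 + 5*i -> [67, 72, 77, 82, 87]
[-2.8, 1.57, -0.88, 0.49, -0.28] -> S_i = -2.80*(-0.56)^i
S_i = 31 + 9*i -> [31, 40, 49, 58, 67]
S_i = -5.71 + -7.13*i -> [-5.71, -12.84, -19.97, -27.1, -34.23]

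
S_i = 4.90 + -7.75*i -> [4.9, -2.85, -10.6, -18.35, -26.1]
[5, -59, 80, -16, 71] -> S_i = Random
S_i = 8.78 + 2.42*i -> [8.78, 11.2, 13.62, 16.04, 18.46]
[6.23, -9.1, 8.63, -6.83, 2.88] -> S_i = Random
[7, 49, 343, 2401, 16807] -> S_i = 7*7^i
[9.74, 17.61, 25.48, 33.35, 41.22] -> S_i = 9.74 + 7.87*i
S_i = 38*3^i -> [38, 114, 342, 1026, 3078]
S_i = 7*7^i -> [7, 49, 343, 2401, 16807]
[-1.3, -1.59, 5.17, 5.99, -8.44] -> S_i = Random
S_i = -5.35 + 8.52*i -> [-5.35, 3.17, 11.69, 20.21, 28.73]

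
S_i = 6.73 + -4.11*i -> [6.73, 2.62, -1.49, -5.6, -9.71]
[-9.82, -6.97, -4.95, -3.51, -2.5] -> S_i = -9.82*0.71^i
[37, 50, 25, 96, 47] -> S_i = Random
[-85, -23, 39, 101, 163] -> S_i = -85 + 62*i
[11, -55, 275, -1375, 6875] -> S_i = 11*-5^i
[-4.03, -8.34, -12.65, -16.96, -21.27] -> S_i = -4.03 + -4.31*i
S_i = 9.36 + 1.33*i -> [9.36, 10.69, 12.02, 13.35, 14.68]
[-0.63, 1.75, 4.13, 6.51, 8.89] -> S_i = -0.63 + 2.38*i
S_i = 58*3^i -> [58, 174, 522, 1566, 4698]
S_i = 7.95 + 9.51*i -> [7.95, 17.46, 26.97, 36.48, 45.99]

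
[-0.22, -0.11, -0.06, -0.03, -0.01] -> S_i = -0.22*0.50^i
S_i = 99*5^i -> [99, 495, 2475, 12375, 61875]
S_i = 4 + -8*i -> [4, -4, -12, -20, -28]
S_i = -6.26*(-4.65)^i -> [-6.26, 29.11, -135.36, 629.41, -2926.75]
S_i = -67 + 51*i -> [-67, -16, 35, 86, 137]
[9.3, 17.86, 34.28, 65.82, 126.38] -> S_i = 9.30*1.92^i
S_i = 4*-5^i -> [4, -20, 100, -500, 2500]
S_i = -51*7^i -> [-51, -357, -2499, -17493, -122451]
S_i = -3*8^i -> [-3, -24, -192, -1536, -12288]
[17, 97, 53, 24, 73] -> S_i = Random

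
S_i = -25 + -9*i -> [-25, -34, -43, -52, -61]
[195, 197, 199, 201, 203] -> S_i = 195 + 2*i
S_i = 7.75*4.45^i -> [7.75, 34.49, 153.47, 682.94, 3039.08]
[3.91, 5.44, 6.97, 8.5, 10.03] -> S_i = 3.91 + 1.53*i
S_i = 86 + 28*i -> [86, 114, 142, 170, 198]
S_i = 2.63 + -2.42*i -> [2.63, 0.21, -2.21, -4.63, -7.05]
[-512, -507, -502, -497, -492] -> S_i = -512 + 5*i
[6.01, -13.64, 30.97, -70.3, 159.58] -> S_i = 6.01*(-2.27)^i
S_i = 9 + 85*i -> [9, 94, 179, 264, 349]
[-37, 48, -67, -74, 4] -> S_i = Random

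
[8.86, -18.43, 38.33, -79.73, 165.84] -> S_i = 8.86*(-2.08)^i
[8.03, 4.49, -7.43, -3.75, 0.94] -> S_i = Random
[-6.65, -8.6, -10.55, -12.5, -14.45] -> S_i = -6.65 + -1.95*i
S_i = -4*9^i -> [-4, -36, -324, -2916, -26244]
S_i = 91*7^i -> [91, 637, 4459, 31213, 218491]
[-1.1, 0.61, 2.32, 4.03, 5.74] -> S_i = -1.10 + 1.71*i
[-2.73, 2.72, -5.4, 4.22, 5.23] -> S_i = Random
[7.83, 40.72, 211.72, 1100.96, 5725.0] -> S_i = 7.83*5.20^i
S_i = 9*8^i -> [9, 72, 576, 4608, 36864]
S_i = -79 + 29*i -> [-79, -50, -21, 8, 37]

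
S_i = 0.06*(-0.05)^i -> [0.06, -0.0, 0.0, -0.0, 0.0]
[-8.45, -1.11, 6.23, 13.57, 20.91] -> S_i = -8.45 + 7.34*i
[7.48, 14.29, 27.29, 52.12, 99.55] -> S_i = 7.48*1.91^i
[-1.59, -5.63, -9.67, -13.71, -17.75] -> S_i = -1.59 + -4.04*i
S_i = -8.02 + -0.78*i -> [-8.02, -8.8, -9.58, -10.36, -11.14]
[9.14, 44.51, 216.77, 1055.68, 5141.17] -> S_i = 9.14*4.87^i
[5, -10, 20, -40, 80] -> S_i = 5*-2^i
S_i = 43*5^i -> [43, 215, 1075, 5375, 26875]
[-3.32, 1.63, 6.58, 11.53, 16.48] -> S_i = -3.32 + 4.95*i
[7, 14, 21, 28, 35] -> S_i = 7 + 7*i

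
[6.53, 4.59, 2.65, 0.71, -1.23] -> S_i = 6.53 + -1.94*i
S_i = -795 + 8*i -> [-795, -787, -779, -771, -763]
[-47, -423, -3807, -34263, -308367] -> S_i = -47*9^i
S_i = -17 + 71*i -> [-17, 54, 125, 196, 267]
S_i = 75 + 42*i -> [75, 117, 159, 201, 243]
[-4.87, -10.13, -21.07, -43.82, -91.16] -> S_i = -4.87*2.08^i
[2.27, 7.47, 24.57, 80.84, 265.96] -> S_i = 2.27*3.29^i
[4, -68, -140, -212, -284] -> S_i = 4 + -72*i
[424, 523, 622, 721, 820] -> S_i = 424 + 99*i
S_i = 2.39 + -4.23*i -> [2.39, -1.84, -6.07, -10.3, -14.53]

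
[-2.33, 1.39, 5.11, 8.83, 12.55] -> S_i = -2.33 + 3.72*i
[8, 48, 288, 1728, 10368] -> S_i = 8*6^i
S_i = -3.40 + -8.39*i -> [-3.4, -11.79, -20.18, -28.57, -36.96]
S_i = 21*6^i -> [21, 126, 756, 4536, 27216]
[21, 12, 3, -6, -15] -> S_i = 21 + -9*i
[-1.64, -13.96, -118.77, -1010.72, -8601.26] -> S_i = -1.64*8.51^i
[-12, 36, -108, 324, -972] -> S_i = -12*-3^i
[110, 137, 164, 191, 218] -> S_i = 110 + 27*i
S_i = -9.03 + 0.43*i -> [-9.03, -8.6, -8.17, -7.74, -7.31]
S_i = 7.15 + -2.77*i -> [7.15, 4.38, 1.61, -1.16, -3.93]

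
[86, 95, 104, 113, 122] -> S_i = 86 + 9*i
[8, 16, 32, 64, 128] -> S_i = 8*2^i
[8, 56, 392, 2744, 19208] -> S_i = 8*7^i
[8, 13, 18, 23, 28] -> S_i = 8 + 5*i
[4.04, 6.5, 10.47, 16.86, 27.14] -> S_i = 4.04*1.61^i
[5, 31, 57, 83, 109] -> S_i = 5 + 26*i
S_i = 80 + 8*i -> [80, 88, 96, 104, 112]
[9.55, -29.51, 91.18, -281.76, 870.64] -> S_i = 9.55*(-3.09)^i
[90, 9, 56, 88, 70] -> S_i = Random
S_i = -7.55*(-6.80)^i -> [-7.55, 51.34, -349.11, 2373.96, -16142.94]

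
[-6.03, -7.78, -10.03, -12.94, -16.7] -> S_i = -6.03*1.29^i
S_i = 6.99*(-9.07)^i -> [6.99, -63.4, 575.03, -5215.54, 47304.92]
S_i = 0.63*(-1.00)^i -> [0.63, -0.63, 0.63, -0.63, 0.63]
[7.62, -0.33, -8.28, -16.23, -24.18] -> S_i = 7.62 + -7.95*i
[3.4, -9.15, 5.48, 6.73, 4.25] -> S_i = Random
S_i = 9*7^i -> [9, 63, 441, 3087, 21609]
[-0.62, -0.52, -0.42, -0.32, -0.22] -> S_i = -0.62 + 0.10*i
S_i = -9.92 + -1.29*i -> [-9.92, -11.21, -12.5, -13.79, -15.08]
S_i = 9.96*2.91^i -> [9.96, 28.98, 84.34, 245.44, 714.22]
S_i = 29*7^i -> [29, 203, 1421, 9947, 69629]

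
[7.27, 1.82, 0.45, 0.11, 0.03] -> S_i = 7.27*0.25^i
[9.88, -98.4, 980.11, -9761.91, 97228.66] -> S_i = 9.88*(-9.96)^i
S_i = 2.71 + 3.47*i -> [2.71, 6.18, 9.65, 13.12, 16.59]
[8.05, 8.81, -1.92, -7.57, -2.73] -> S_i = Random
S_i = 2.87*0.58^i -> [2.87, 1.66, 0.97, 0.56, 0.32]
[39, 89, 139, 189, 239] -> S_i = 39 + 50*i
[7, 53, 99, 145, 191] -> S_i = 7 + 46*i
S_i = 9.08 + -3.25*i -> [9.08, 5.83, 2.58, -0.67, -3.92]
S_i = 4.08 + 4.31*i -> [4.08, 8.39, 12.7, 17.01, 21.32]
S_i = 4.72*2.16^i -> [4.72, 10.2, 22.02, 47.57, 102.74]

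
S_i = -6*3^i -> [-6, -18, -54, -162, -486]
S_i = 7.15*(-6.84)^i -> [7.15, -48.91, 334.52, -2288.1, 15650.58]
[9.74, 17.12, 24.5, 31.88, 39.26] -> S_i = 9.74 + 7.38*i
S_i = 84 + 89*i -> [84, 173, 262, 351, 440]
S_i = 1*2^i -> [1, 2, 4, 8, 16]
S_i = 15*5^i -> [15, 75, 375, 1875, 9375]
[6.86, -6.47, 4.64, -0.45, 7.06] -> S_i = Random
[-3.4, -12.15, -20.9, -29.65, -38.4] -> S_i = -3.40 + -8.75*i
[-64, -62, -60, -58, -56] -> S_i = -64 + 2*i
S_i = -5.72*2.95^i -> [-5.72, -16.87, -49.78, -146.85, -433.2]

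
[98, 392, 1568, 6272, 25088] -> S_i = 98*4^i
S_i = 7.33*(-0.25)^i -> [7.33, -1.83, 0.46, -0.11, 0.03]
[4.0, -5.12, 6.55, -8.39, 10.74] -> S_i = 4.00*(-1.28)^i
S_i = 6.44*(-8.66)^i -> [6.44, -55.77, 482.97, -4182.53, 36220.75]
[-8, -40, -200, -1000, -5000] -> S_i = -8*5^i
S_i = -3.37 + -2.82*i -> [-3.37, -6.19, -9.01, -11.83, -14.65]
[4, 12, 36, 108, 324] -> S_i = 4*3^i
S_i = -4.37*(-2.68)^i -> [-4.37, 11.71, -31.39, 84.12, -225.43]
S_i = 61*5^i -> [61, 305, 1525, 7625, 38125]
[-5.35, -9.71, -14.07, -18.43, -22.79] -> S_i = -5.35 + -4.36*i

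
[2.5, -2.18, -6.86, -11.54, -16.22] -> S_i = 2.50 + -4.68*i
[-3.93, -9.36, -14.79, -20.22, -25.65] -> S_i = -3.93 + -5.43*i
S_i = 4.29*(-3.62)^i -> [4.29, -15.53, 56.22, -203.51, 736.7]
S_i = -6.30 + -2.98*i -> [-6.3, -9.28, -12.26, -15.24, -18.22]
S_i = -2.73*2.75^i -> [-2.73, -7.51, -20.65, -56.78, -156.13]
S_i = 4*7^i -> [4, 28, 196, 1372, 9604]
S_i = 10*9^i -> [10, 90, 810, 7290, 65610]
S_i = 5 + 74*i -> [5, 79, 153, 227, 301]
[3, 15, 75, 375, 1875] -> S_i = 3*5^i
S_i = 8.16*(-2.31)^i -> [8.16, -18.85, 43.54, -100.58, 232.35]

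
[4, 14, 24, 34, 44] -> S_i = 4 + 10*i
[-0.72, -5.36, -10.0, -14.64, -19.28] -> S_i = -0.72 + -4.64*i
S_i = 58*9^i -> [58, 522, 4698, 42282, 380538]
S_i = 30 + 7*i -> [30, 37, 44, 51, 58]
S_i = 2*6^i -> [2, 12, 72, 432, 2592]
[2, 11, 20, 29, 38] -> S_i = 2 + 9*i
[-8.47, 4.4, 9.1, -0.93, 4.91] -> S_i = Random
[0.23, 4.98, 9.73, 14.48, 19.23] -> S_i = 0.23 + 4.75*i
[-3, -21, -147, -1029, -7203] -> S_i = -3*7^i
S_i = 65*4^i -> [65, 260, 1040, 4160, 16640]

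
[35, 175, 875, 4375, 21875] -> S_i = 35*5^i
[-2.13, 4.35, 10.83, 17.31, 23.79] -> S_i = -2.13 + 6.48*i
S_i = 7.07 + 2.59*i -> [7.07, 9.66, 12.25, 14.84, 17.43]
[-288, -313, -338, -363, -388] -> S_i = -288 + -25*i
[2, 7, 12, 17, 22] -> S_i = 2 + 5*i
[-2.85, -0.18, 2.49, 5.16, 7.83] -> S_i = -2.85 + 2.67*i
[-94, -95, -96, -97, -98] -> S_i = -94 + -1*i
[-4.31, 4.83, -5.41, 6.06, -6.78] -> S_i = -4.31*(-1.12)^i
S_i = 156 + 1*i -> [156, 157, 158, 159, 160]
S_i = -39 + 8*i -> [-39, -31, -23, -15, -7]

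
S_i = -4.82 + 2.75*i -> [-4.82, -2.07, 0.68, 3.43, 6.18]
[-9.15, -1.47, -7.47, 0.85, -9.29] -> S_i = Random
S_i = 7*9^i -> [7, 63, 567, 5103, 45927]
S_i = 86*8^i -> [86, 688, 5504, 44032, 352256]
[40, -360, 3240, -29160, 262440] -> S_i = 40*-9^i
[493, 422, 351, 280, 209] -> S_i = 493 + -71*i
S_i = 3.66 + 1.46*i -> [3.66, 5.12, 6.58, 8.04, 9.5]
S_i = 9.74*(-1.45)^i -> [9.74, -14.12, 20.48, -29.69, 43.06]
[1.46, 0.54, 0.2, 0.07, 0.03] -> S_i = 1.46*0.37^i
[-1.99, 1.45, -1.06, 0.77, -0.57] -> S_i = -1.99*(-0.73)^i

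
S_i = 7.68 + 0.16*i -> [7.68, 7.84, 8.0, 8.16, 8.32]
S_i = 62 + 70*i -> [62, 132, 202, 272, 342]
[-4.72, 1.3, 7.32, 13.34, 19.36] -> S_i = -4.72 + 6.02*i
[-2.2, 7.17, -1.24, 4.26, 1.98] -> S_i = Random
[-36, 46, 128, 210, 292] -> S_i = -36 + 82*i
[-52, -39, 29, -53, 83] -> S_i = Random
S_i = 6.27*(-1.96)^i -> [6.27, -12.29, 24.09, -47.21, 92.53]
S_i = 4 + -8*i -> [4, -4, -12, -20, -28]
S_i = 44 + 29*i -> [44, 73, 102, 131, 160]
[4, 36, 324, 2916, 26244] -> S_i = 4*9^i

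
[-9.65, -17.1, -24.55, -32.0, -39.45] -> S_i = -9.65 + -7.45*i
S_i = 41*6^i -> [41, 246, 1476, 8856, 53136]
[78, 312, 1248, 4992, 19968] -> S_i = 78*4^i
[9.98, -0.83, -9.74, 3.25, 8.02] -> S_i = Random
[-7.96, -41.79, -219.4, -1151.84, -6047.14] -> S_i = -7.96*5.25^i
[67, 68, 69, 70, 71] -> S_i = 67 + 1*i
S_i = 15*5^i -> [15, 75, 375, 1875, 9375]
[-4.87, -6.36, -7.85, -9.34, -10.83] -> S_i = -4.87 + -1.49*i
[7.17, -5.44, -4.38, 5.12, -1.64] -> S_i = Random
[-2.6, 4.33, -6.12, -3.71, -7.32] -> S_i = Random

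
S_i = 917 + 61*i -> [917, 978, 1039, 1100, 1161]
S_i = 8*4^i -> [8, 32, 128, 512, 2048]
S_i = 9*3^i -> [9, 27, 81, 243, 729]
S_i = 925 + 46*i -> [925, 971, 1017, 1063, 1109]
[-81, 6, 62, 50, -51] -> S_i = Random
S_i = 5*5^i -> [5, 25, 125, 625, 3125]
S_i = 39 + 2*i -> [39, 41, 43, 45, 47]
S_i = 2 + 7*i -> [2, 9, 16, 23, 30]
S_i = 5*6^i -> [5, 30, 180, 1080, 6480]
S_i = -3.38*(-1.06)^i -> [-3.38, 3.58, -3.8, 4.03, -4.27]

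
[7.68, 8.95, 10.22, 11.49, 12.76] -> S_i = 7.68 + 1.27*i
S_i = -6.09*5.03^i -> [-6.09, -30.63, -154.08, -775.03, -3898.43]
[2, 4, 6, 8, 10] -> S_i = 2 + 2*i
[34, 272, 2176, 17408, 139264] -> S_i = 34*8^i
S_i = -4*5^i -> [-4, -20, -100, -500, -2500]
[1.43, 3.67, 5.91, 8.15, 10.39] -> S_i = 1.43 + 2.24*i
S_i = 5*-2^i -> [5, -10, 20, -40, 80]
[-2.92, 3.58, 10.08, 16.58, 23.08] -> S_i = -2.92 + 6.50*i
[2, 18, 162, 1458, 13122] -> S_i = 2*9^i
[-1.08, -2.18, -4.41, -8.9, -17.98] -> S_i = -1.08*2.02^i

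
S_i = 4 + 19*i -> [4, 23, 42, 61, 80]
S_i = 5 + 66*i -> [5, 71, 137, 203, 269]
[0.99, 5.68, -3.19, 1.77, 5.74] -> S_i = Random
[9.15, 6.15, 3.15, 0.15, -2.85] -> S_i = 9.15 + -3.00*i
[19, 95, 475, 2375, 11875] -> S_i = 19*5^i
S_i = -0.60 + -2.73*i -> [-0.6, -3.33, -6.06, -8.79, -11.52]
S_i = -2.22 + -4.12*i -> [-2.22, -6.34, -10.46, -14.58, -18.7]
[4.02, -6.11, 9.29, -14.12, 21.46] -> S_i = 4.02*(-1.52)^i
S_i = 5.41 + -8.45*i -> [5.41, -3.04, -11.49, -19.94, -28.39]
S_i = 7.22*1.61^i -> [7.22, 11.62, 18.71, 30.13, 48.51]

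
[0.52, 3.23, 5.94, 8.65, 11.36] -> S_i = 0.52 + 2.71*i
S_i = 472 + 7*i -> [472, 479, 486, 493, 500]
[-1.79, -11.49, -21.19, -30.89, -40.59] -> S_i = -1.79 + -9.70*i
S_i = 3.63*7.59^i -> [3.63, 27.55, 209.12, 1587.2, 12046.86]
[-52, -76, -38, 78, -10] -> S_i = Random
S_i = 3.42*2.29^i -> [3.42, 7.83, 17.93, 41.07, 94.05]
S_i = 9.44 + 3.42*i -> [9.44, 12.86, 16.28, 19.7, 23.12]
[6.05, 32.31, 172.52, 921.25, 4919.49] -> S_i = 6.05*5.34^i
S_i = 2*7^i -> [2, 14, 98, 686, 4802]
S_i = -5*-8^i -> [-5, 40, -320, 2560, -20480]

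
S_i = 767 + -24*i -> [767, 743, 719, 695, 671]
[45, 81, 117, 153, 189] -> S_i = 45 + 36*i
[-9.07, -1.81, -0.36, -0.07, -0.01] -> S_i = -9.07*0.20^i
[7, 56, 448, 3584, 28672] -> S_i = 7*8^i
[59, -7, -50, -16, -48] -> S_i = Random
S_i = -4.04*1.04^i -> [-4.04, -4.2, -4.37, -4.54, -4.73]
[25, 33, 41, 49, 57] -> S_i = 25 + 8*i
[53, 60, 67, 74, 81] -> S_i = 53 + 7*i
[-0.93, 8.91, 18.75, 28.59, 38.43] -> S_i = -0.93 + 9.84*i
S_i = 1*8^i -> [1, 8, 64, 512, 4096]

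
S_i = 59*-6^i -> [59, -354, 2124, -12744, 76464]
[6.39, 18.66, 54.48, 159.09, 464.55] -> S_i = 6.39*2.92^i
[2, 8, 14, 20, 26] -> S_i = 2 + 6*i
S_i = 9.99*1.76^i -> [9.99, 17.58, 30.95, 54.46, 95.86]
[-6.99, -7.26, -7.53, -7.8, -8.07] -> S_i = -6.99 + -0.27*i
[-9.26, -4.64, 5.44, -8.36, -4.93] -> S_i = Random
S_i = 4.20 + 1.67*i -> [4.2, 5.87, 7.54, 9.21, 10.88]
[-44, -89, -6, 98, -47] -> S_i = Random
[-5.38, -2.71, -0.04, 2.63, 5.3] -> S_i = -5.38 + 2.67*i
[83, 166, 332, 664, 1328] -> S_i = 83*2^i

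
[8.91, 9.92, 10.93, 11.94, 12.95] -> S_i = 8.91 + 1.01*i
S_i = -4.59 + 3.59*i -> [-4.59, -1.0, 2.59, 6.18, 9.77]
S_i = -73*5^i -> [-73, -365, -1825, -9125, -45625]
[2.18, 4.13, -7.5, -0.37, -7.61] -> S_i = Random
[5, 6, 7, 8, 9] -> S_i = 5 + 1*i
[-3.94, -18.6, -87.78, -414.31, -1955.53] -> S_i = -3.94*4.72^i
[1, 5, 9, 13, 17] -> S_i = 1 + 4*i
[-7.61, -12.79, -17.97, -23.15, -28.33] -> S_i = -7.61 + -5.18*i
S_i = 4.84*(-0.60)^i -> [4.84, -2.9, 1.74, -1.05, 0.63]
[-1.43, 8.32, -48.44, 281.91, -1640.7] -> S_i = -1.43*(-5.82)^i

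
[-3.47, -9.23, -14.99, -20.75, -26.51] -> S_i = -3.47 + -5.76*i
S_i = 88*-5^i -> [88, -440, 2200, -11000, 55000]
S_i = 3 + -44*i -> [3, -41, -85, -129, -173]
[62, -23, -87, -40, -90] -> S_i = Random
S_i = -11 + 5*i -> [-11, -6, -1, 4, 9]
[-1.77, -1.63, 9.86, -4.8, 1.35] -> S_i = Random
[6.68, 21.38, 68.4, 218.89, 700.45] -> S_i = 6.68*3.20^i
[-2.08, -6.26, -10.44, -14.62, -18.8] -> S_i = -2.08 + -4.18*i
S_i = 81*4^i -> [81, 324, 1296, 5184, 20736]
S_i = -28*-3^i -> [-28, 84, -252, 756, -2268]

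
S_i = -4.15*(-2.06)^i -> [-4.15, 8.55, -17.61, 36.28, -74.73]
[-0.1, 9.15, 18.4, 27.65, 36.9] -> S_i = -0.10 + 9.25*i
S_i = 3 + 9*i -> [3, 12, 21, 30, 39]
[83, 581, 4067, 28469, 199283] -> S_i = 83*7^i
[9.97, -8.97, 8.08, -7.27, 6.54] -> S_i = 9.97*(-0.90)^i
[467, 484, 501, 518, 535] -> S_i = 467 + 17*i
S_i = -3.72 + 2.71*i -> [-3.72, -1.01, 1.7, 4.41, 7.12]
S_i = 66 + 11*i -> [66, 77, 88, 99, 110]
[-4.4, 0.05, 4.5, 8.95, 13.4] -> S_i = -4.40 + 4.45*i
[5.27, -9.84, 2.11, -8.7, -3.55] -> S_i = Random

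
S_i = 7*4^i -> [7, 28, 112, 448, 1792]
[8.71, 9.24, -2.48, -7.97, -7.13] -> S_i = Random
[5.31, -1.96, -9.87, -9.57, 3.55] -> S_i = Random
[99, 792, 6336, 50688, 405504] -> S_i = 99*8^i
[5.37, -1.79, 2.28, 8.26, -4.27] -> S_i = Random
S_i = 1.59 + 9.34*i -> [1.59, 10.93, 20.27, 29.61, 38.95]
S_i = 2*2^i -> [2, 4, 8, 16, 32]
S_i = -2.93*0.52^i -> [-2.93, -1.52, -0.79, -0.41, -0.21]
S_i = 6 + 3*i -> [6, 9, 12, 15, 18]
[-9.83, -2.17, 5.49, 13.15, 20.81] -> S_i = -9.83 + 7.66*i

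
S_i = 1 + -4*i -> [1, -3, -7, -11, -15]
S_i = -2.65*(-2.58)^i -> [-2.65, 6.84, -17.64, 45.51, -117.42]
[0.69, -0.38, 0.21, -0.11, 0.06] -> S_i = 0.69*(-0.55)^i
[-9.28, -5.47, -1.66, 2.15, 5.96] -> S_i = -9.28 + 3.81*i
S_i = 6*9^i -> [6, 54, 486, 4374, 39366]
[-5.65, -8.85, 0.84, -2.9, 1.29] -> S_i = Random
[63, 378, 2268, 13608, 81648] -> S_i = 63*6^i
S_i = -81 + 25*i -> [-81, -56, -31, -6, 19]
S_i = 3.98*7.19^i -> [3.98, 28.62, 205.75, 1479.35, 10636.5]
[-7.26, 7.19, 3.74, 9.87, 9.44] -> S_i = Random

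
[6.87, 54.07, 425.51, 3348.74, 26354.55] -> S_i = 6.87*7.87^i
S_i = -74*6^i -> [-74, -444, -2664, -15984, -95904]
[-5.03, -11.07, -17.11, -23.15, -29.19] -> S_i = -5.03 + -6.04*i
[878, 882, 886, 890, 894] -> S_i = 878 + 4*i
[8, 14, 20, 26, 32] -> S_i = 8 + 6*i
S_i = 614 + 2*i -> [614, 616, 618, 620, 622]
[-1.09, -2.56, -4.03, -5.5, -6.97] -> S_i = -1.09 + -1.47*i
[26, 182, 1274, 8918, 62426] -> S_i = 26*7^i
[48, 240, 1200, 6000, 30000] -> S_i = 48*5^i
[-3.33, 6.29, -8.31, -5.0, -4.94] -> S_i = Random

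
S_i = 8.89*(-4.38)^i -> [8.89, -38.94, 170.55, -747.01, 3271.89]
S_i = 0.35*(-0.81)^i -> [0.35, -0.28, 0.23, -0.19, 0.15]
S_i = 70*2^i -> [70, 140, 280, 560, 1120]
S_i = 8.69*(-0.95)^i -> [8.69, -8.26, 7.84, -7.45, 7.08]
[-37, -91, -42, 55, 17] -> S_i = Random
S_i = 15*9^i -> [15, 135, 1215, 10935, 98415]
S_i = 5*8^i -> [5, 40, 320, 2560, 20480]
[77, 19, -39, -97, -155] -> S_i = 77 + -58*i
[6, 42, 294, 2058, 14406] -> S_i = 6*7^i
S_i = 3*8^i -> [3, 24, 192, 1536, 12288]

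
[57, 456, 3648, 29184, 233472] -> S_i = 57*8^i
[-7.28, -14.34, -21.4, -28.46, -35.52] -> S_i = -7.28 + -7.06*i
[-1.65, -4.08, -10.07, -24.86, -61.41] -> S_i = -1.65*2.47^i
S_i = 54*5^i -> [54, 270, 1350, 6750, 33750]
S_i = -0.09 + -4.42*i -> [-0.09, -4.51, -8.93, -13.35, -17.77]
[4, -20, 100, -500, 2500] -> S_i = 4*-5^i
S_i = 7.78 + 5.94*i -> [7.78, 13.72, 19.66, 25.6, 31.54]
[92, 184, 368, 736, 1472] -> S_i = 92*2^i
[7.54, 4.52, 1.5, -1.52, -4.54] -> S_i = 7.54 + -3.02*i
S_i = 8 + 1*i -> [8, 9, 10, 11, 12]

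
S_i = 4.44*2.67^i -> [4.44, 11.85, 31.65, 84.51, 225.65]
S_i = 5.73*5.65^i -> [5.73, 32.37, 182.92, 1033.47, 5839.13]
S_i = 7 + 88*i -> [7, 95, 183, 271, 359]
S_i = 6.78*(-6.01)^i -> [6.78, -40.75, 244.89, -1471.81, 8845.61]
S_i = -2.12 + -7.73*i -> [-2.12, -9.85, -17.58, -25.31, -33.04]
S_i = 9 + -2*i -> [9, 7, 5, 3, 1]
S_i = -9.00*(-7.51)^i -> [-9.0, 67.59, -507.6, 3812.08, -28628.74]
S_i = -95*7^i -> [-95, -665, -4655, -32585, -228095]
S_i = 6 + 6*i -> [6, 12, 18, 24, 30]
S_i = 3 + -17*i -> [3, -14, -31, -48, -65]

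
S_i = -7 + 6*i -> [-7, -1, 5, 11, 17]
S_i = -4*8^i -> [-4, -32, -256, -2048, -16384]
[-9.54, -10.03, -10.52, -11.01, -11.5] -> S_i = -9.54 + -0.49*i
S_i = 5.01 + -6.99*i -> [5.01, -1.98, -8.97, -15.96, -22.95]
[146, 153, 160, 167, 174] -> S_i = 146 + 7*i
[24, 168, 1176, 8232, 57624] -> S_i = 24*7^i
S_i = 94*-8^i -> [94, -752, 6016, -48128, 385024]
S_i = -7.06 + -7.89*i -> [-7.06, -14.95, -22.84, -30.73, -38.62]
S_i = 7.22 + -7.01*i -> [7.22, 0.21, -6.8, -13.81, -20.82]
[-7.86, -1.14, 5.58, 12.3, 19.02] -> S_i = -7.86 + 6.72*i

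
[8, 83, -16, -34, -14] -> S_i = Random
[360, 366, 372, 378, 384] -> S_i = 360 + 6*i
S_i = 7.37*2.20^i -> [7.37, 16.21, 35.67, 78.48, 172.65]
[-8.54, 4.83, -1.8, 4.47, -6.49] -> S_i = Random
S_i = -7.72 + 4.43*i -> [-7.72, -3.29, 1.14, 5.57, 10.0]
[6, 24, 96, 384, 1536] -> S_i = 6*4^i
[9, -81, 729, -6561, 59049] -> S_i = 9*-9^i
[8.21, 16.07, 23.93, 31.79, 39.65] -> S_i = 8.21 + 7.86*i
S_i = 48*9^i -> [48, 432, 3888, 34992, 314928]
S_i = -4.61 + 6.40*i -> [-4.61, 1.79, 8.19, 14.59, 20.99]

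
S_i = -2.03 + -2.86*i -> [-2.03, -4.89, -7.75, -10.61, -13.47]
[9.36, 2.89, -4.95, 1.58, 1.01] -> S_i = Random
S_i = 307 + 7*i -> [307, 314, 321, 328, 335]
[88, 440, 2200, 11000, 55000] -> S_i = 88*5^i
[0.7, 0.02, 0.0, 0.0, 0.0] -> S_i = 0.70*0.03^i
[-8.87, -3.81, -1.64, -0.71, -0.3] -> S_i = -8.87*0.43^i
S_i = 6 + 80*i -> [6, 86, 166, 246, 326]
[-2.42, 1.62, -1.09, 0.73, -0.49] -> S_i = -2.42*(-0.67)^i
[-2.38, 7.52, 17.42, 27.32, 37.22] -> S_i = -2.38 + 9.90*i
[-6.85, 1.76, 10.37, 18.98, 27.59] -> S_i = -6.85 + 8.61*i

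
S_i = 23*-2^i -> [23, -46, 92, -184, 368]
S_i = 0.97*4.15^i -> [0.97, 4.03, 16.71, 69.33, 287.72]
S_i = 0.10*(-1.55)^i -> [0.1, -0.16, 0.24, -0.37, 0.58]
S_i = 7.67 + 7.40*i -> [7.67, 15.07, 22.47, 29.87, 37.27]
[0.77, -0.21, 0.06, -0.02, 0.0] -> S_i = 0.77*(-0.27)^i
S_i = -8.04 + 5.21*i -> [-8.04, -2.83, 2.38, 7.59, 12.8]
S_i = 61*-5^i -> [61, -305, 1525, -7625, 38125]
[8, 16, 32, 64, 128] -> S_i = 8*2^i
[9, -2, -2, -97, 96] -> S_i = Random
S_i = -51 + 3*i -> [-51, -48, -45, -42, -39]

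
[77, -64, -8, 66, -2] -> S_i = Random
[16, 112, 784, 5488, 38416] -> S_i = 16*7^i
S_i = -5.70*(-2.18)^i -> [-5.7, 12.43, -27.09, 59.05, -128.74]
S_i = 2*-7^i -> [2, -14, 98, -686, 4802]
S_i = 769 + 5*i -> [769, 774, 779, 784, 789]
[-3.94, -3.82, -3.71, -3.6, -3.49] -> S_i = -3.94*0.97^i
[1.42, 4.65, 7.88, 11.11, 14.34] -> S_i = 1.42 + 3.23*i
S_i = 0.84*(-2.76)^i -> [0.84, -2.32, 6.4, -17.66, 48.74]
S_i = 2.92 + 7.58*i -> [2.92, 10.5, 18.08, 25.66, 33.24]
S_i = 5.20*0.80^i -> [5.2, 4.16, 3.33, 2.66, 2.13]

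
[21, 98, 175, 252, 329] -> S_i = 21 + 77*i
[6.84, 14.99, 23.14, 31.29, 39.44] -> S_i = 6.84 + 8.15*i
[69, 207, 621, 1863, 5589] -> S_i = 69*3^i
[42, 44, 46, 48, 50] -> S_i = 42 + 2*i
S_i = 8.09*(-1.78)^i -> [8.09, -14.4, 25.63, -45.63, 81.21]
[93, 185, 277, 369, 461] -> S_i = 93 + 92*i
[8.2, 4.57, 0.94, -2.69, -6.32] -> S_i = 8.20 + -3.63*i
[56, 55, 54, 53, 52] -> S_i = 56 + -1*i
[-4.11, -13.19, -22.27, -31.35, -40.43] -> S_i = -4.11 + -9.08*i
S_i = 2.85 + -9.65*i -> [2.85, -6.8, -16.45, -26.1, -35.75]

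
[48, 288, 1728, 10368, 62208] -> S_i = 48*6^i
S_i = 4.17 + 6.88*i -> [4.17, 11.05, 17.93, 24.81, 31.69]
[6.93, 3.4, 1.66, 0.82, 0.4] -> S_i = 6.93*0.49^i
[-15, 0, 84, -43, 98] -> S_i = Random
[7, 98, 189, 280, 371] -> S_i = 7 + 91*i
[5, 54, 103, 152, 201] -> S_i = 5 + 49*i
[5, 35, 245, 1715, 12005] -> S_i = 5*7^i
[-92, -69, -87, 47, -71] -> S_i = Random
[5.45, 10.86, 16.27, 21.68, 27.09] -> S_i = 5.45 + 5.41*i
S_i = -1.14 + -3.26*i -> [-1.14, -4.4, -7.66, -10.92, -14.18]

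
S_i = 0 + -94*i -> [0, -94, -188, -282, -376]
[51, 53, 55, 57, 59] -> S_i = 51 + 2*i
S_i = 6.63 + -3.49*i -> [6.63, 3.14, -0.35, -3.84, -7.33]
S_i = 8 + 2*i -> [8, 10, 12, 14, 16]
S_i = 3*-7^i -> [3, -21, 147, -1029, 7203]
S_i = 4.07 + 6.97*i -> [4.07, 11.04, 18.01, 24.98, 31.95]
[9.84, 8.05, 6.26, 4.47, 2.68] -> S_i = 9.84 + -1.79*i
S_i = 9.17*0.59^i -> [9.17, 5.41, 3.19, 1.88, 1.11]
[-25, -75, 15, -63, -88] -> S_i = Random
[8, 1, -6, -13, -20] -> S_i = 8 + -7*i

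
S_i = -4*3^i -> [-4, -12, -36, -108, -324]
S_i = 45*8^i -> [45, 360, 2880, 23040, 184320]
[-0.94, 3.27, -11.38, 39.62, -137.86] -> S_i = -0.94*(-3.48)^i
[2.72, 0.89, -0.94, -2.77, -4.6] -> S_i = 2.72 + -1.83*i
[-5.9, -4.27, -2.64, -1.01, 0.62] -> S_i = -5.90 + 1.63*i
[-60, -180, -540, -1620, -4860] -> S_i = -60*3^i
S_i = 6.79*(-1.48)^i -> [6.79, -10.05, 14.87, -22.01, 32.58]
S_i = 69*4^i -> [69, 276, 1104, 4416, 17664]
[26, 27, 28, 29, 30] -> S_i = 26 + 1*i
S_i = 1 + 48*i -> [1, 49, 97, 145, 193]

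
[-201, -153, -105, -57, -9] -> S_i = -201 + 48*i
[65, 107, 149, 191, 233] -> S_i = 65 + 42*i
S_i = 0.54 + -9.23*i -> [0.54, -8.69, -17.92, -27.15, -36.38]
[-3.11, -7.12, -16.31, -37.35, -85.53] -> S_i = -3.11*2.29^i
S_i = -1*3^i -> [-1, -3, -9, -27, -81]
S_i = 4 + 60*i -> [4, 64, 124, 184, 244]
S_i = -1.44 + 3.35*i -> [-1.44, 1.91, 5.26, 8.61, 11.96]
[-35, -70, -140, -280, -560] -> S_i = -35*2^i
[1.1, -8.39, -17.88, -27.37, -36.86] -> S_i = 1.10 + -9.49*i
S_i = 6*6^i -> [6, 36, 216, 1296, 7776]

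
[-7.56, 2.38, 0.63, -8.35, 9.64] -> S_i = Random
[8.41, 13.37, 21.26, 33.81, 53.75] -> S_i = 8.41*1.59^i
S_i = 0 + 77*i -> [0, 77, 154, 231, 308]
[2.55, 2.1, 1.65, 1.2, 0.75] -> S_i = 2.55 + -0.45*i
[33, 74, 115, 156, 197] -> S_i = 33 + 41*i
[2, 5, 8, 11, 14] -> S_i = 2 + 3*i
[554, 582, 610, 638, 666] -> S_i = 554 + 28*i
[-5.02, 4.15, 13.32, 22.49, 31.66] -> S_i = -5.02 + 9.17*i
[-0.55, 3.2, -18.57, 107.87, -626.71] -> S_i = -0.55*(-5.81)^i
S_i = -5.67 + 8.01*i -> [-5.67, 2.34, 10.35, 18.36, 26.37]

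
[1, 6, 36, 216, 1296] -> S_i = 1*6^i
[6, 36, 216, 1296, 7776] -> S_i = 6*6^i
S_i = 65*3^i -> [65, 195, 585, 1755, 5265]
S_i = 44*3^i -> [44, 132, 396, 1188, 3564]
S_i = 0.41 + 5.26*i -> [0.41, 5.67, 10.93, 16.19, 21.45]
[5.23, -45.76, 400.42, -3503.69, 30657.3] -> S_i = 5.23*(-8.75)^i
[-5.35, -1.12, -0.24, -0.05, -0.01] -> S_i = -5.35*0.21^i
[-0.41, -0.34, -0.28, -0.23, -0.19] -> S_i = -0.41*0.82^i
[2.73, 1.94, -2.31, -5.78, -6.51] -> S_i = Random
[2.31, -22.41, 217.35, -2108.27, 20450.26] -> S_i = 2.31*(-9.70)^i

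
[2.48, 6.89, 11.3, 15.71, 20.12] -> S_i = 2.48 + 4.41*i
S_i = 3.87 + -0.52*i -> [3.87, 3.35, 2.83, 2.31, 1.79]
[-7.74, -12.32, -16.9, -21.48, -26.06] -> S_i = -7.74 + -4.58*i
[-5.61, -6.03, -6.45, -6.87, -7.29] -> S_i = -5.61 + -0.42*i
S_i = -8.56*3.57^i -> [-8.56, -30.56, -109.1, -389.47, -1390.42]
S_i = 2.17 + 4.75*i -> [2.17, 6.92, 11.67, 16.42, 21.17]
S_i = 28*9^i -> [28, 252, 2268, 20412, 183708]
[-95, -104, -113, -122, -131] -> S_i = -95 + -9*i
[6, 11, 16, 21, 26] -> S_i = 6 + 5*i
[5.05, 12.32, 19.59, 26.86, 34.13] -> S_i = 5.05 + 7.27*i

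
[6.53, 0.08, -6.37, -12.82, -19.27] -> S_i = 6.53 + -6.45*i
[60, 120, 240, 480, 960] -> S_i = 60*2^i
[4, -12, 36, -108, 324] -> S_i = 4*-3^i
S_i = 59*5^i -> [59, 295, 1475, 7375, 36875]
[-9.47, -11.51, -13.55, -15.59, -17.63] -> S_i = -9.47 + -2.04*i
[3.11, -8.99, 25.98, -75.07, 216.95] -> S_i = 3.11*(-2.89)^i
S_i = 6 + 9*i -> [6, 15, 24, 33, 42]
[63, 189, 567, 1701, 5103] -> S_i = 63*3^i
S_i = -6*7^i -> [-6, -42, -294, -2058, -14406]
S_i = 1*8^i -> [1, 8, 64, 512, 4096]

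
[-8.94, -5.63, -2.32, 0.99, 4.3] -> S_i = -8.94 + 3.31*i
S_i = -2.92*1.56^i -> [-2.92, -4.56, -7.11, -11.09, -17.29]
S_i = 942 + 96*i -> [942, 1038, 1134, 1230, 1326]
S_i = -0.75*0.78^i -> [-0.75, -0.58, -0.46, -0.36, -0.28]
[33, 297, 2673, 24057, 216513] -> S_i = 33*9^i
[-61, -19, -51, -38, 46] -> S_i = Random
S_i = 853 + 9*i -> [853, 862, 871, 880, 889]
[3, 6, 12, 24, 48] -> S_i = 3*2^i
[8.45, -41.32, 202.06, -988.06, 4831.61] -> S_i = 8.45*(-4.89)^i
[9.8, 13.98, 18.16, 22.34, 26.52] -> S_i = 9.80 + 4.18*i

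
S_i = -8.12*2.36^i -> [-8.12, -19.16, -45.23, -106.73, -251.89]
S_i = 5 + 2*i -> [5, 7, 9, 11, 13]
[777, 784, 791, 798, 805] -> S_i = 777 + 7*i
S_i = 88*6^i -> [88, 528, 3168, 19008, 114048]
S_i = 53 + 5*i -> [53, 58, 63, 68, 73]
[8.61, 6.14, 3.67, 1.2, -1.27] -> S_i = 8.61 + -2.47*i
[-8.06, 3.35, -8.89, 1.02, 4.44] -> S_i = Random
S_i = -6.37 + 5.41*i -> [-6.37, -0.96, 4.45, 9.86, 15.27]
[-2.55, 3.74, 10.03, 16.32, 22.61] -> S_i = -2.55 + 6.29*i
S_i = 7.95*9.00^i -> [7.95, 71.55, 643.95, 5795.55, 52159.95]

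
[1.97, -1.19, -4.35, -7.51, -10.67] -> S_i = 1.97 + -3.16*i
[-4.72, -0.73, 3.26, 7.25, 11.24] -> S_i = -4.72 + 3.99*i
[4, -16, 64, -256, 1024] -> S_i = 4*-4^i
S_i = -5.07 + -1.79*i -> [-5.07, -6.86, -8.65, -10.44, -12.23]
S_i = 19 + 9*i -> [19, 28, 37, 46, 55]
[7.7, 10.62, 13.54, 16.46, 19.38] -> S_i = 7.70 + 2.92*i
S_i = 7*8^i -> [7, 56, 448, 3584, 28672]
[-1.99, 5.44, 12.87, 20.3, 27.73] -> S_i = -1.99 + 7.43*i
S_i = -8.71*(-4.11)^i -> [-8.71, 35.8, -147.13, 604.71, -2485.34]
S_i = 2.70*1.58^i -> [2.7, 4.27, 6.74, 10.65, 16.83]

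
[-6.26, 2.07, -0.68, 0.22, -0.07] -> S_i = -6.26*(-0.33)^i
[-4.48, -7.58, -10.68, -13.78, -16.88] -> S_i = -4.48 + -3.10*i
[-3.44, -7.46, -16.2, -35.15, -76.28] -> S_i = -3.44*2.17^i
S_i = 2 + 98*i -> [2, 100, 198, 296, 394]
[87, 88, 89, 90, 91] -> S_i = 87 + 1*i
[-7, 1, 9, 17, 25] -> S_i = -7 + 8*i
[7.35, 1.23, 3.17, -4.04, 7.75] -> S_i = Random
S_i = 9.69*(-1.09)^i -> [9.69, -10.56, 11.51, -12.55, 13.68]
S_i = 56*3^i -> [56, 168, 504, 1512, 4536]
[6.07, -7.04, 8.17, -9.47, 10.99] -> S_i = 6.07*(-1.16)^i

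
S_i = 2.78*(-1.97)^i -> [2.78, -5.48, 10.79, -21.25, 41.87]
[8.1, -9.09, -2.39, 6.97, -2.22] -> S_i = Random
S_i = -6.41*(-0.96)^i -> [-6.41, 6.15, -5.91, 5.67, -5.44]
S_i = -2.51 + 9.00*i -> [-2.51, 6.49, 15.49, 24.49, 33.49]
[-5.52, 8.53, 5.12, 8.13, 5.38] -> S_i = Random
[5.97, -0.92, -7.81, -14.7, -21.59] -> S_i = 5.97 + -6.89*i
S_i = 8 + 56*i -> [8, 64, 120, 176, 232]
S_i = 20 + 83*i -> [20, 103, 186, 269, 352]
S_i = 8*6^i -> [8, 48, 288, 1728, 10368]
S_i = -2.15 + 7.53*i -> [-2.15, 5.38, 12.91, 20.44, 27.97]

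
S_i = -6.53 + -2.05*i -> [-6.53, -8.58, -10.63, -12.68, -14.73]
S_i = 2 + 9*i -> [2, 11, 20, 29, 38]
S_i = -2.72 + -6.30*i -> [-2.72, -9.02, -15.32, -21.62, -27.92]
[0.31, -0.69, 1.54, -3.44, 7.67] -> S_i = 0.31*(-2.23)^i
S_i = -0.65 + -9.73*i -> [-0.65, -10.38, -20.11, -29.84, -39.57]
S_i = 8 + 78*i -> [8, 86, 164, 242, 320]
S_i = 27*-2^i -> [27, -54, 108, -216, 432]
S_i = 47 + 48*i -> [47, 95, 143, 191, 239]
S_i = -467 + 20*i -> [-467, -447, -427, -407, -387]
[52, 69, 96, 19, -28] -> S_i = Random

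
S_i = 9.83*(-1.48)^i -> [9.83, -14.55, 21.53, -31.87, 47.16]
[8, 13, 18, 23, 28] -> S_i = 8 + 5*i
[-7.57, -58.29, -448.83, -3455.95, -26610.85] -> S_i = -7.57*7.70^i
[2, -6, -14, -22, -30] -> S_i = 2 + -8*i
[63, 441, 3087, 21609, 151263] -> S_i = 63*7^i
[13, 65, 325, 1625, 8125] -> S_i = 13*5^i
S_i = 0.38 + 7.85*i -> [0.38, 8.23, 16.08, 23.93, 31.78]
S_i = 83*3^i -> [83, 249, 747, 2241, 6723]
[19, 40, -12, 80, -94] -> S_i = Random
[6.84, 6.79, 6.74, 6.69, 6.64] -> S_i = 6.84 + -0.05*i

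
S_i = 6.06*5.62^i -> [6.06, 34.06, 191.4, 1075.68, 6045.3]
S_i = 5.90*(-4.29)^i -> [5.9, -25.31, 108.58, -465.83, 1998.39]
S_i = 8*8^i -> [8, 64, 512, 4096, 32768]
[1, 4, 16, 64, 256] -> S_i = 1*4^i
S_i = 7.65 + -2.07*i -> [7.65, 5.58, 3.51, 1.44, -0.63]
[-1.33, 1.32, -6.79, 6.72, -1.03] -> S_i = Random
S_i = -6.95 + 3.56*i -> [-6.95, -3.39, 0.17, 3.73, 7.29]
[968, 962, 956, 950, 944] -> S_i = 968 + -6*i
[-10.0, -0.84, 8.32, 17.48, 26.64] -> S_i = -10.00 + 9.16*i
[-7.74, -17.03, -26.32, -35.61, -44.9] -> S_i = -7.74 + -9.29*i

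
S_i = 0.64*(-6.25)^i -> [0.64, -4.0, 25.0, -156.25, 976.56]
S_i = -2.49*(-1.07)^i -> [-2.49, 2.66, -2.85, 3.05, -3.26]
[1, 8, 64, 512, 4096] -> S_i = 1*8^i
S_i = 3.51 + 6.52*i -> [3.51, 10.03, 16.55, 23.07, 29.59]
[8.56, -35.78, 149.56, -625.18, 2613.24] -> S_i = 8.56*(-4.18)^i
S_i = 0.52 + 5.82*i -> [0.52, 6.34, 12.16, 17.98, 23.8]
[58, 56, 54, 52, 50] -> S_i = 58 + -2*i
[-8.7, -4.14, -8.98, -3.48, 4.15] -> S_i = Random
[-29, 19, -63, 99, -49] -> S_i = Random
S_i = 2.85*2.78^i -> [2.85, 7.92, 22.03, 61.23, 170.23]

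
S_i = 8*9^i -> [8, 72, 648, 5832, 52488]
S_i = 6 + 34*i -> [6, 40, 74, 108, 142]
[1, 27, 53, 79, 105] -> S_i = 1 + 26*i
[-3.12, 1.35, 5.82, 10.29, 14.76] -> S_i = -3.12 + 4.47*i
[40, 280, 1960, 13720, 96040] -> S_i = 40*7^i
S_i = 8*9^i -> [8, 72, 648, 5832, 52488]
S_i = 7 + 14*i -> [7, 21, 35, 49, 63]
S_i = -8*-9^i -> [-8, 72, -648, 5832, -52488]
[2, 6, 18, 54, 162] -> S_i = 2*3^i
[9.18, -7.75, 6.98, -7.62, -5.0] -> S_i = Random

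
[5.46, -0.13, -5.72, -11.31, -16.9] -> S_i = 5.46 + -5.59*i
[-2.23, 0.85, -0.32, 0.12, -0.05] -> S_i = -2.23*(-0.38)^i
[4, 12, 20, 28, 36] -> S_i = 4 + 8*i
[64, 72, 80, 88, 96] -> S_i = 64 + 8*i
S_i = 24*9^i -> [24, 216, 1944, 17496, 157464]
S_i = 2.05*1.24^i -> [2.05, 2.54, 3.15, 3.91, 4.85]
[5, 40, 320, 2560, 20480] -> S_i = 5*8^i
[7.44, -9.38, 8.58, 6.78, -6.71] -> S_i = Random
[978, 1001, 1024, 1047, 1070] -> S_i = 978 + 23*i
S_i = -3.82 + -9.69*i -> [-3.82, -13.51, -23.2, -32.89, -42.58]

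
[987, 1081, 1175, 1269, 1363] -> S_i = 987 + 94*i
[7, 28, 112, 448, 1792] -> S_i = 7*4^i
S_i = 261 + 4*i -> [261, 265, 269, 273, 277]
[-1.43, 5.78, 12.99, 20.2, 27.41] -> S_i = -1.43 + 7.21*i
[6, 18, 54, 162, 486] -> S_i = 6*3^i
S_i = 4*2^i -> [4, 8, 16, 32, 64]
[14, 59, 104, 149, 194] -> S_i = 14 + 45*i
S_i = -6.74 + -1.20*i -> [-6.74, -7.94, -9.14, -10.34, -11.54]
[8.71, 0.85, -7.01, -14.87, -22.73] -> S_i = 8.71 + -7.86*i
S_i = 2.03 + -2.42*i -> [2.03, -0.39, -2.81, -5.23, -7.65]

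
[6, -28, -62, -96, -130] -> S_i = 6 + -34*i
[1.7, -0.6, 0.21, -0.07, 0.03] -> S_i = 1.70*(-0.35)^i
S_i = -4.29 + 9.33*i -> [-4.29, 5.04, 14.37, 23.7, 33.03]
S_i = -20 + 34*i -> [-20, 14, 48, 82, 116]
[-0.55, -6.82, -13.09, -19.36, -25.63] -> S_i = -0.55 + -6.27*i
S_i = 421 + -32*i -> [421, 389, 357, 325, 293]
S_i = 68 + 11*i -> [68, 79, 90, 101, 112]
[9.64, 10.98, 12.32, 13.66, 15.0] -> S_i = 9.64 + 1.34*i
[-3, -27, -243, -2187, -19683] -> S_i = -3*9^i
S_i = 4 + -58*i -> [4, -54, -112, -170, -228]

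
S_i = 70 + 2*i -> [70, 72, 74, 76, 78]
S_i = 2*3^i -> [2, 6, 18, 54, 162]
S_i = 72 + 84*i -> [72, 156, 240, 324, 408]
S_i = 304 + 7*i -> [304, 311, 318, 325, 332]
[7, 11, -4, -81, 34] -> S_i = Random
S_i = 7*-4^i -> [7, -28, 112, -448, 1792]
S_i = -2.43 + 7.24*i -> [-2.43, 4.81, 12.05, 19.29, 26.53]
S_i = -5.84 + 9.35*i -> [-5.84, 3.51, 12.86, 22.21, 31.56]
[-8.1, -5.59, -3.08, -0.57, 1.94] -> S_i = -8.10 + 2.51*i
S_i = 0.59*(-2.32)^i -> [0.59, -1.37, 3.18, -7.37, 17.09]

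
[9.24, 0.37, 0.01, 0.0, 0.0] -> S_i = 9.24*0.04^i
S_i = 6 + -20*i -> [6, -14, -34, -54, -74]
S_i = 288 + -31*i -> [288, 257, 226, 195, 164]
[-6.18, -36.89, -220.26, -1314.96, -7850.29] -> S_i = -6.18*5.97^i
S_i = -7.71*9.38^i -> [-7.71, -72.32, -678.36, -6363.01, -59685.07]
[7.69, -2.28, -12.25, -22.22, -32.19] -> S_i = 7.69 + -9.97*i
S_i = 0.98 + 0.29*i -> [0.98, 1.27, 1.56, 1.85, 2.14]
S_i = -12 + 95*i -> [-12, 83, 178, 273, 368]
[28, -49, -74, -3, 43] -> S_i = Random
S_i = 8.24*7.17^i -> [8.24, 59.08, 423.61, 3037.28, 21777.29]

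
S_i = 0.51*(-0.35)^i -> [0.51, -0.18, 0.06, -0.02, 0.01]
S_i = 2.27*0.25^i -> [2.27, 0.57, 0.14, 0.04, 0.01]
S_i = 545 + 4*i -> [545, 549, 553, 557, 561]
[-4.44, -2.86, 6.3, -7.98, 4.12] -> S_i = Random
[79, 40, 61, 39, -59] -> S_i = Random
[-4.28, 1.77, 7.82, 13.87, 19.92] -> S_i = -4.28 + 6.05*i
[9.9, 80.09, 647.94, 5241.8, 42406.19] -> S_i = 9.90*8.09^i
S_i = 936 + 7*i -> [936, 943, 950, 957, 964]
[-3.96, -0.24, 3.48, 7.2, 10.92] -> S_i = -3.96 + 3.72*i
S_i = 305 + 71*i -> [305, 376, 447, 518, 589]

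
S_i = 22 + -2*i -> [22, 20, 18, 16, 14]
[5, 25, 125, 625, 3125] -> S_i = 5*5^i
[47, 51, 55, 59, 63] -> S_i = 47 + 4*i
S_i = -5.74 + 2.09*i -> [-5.74, -3.65, -1.56, 0.53, 2.62]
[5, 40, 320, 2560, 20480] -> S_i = 5*8^i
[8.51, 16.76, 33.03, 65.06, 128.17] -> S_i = 8.51*1.97^i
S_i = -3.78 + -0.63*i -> [-3.78, -4.41, -5.04, -5.67, -6.3]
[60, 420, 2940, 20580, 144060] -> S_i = 60*7^i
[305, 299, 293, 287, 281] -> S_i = 305 + -6*i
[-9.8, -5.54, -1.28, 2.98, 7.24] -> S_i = -9.80 + 4.26*i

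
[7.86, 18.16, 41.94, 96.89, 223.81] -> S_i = 7.86*2.31^i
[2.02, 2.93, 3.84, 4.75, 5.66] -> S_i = 2.02 + 0.91*i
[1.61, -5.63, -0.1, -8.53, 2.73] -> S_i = Random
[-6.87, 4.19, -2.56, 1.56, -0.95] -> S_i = -6.87*(-0.61)^i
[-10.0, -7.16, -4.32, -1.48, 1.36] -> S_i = -10.00 + 2.84*i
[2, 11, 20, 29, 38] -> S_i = 2 + 9*i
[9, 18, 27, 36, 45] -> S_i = 9 + 9*i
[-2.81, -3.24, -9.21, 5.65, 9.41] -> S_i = Random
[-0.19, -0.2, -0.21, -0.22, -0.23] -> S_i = -0.19*1.05^i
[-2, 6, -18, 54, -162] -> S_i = -2*-3^i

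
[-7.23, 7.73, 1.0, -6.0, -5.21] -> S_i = Random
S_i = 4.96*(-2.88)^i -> [4.96, -14.28, 41.14, -118.48, 341.23]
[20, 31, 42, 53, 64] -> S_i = 20 + 11*i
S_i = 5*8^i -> [5, 40, 320, 2560, 20480]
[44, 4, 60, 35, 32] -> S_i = Random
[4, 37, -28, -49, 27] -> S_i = Random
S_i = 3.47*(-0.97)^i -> [3.47, -3.37, 3.26, -3.17, 3.07]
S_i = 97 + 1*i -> [97, 98, 99, 100, 101]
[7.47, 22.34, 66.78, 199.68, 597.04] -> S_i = 7.47*2.99^i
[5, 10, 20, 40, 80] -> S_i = 5*2^i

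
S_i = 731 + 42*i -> [731, 773, 815, 857, 899]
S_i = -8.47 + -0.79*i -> [-8.47, -9.26, -10.05, -10.84, -11.63]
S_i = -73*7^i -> [-73, -511, -3577, -25039, -175273]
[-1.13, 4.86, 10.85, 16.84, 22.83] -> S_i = -1.13 + 5.99*i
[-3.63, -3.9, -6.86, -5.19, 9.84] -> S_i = Random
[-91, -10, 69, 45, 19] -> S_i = Random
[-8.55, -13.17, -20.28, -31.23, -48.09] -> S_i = -8.55*1.54^i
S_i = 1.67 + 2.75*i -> [1.67, 4.42, 7.17, 9.92, 12.67]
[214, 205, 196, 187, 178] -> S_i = 214 + -9*i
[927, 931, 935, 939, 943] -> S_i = 927 + 4*i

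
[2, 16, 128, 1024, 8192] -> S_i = 2*8^i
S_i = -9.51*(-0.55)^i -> [-9.51, 5.23, -2.88, 1.58, -0.87]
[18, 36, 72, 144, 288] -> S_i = 18*2^i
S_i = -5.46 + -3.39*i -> [-5.46, -8.85, -12.24, -15.63, -19.02]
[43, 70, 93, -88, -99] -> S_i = Random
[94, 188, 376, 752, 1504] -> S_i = 94*2^i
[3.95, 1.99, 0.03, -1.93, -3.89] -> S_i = 3.95 + -1.96*i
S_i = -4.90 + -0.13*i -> [-4.9, -5.03, -5.16, -5.29, -5.42]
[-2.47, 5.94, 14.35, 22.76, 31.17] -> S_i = -2.47 + 8.41*i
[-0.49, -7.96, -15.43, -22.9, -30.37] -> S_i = -0.49 + -7.47*i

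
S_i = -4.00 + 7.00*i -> [-4.0, 3.0, 10.0, 17.0, 24.0]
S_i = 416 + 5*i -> [416, 421, 426, 431, 436]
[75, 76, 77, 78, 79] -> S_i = 75 + 1*i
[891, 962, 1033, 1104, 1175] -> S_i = 891 + 71*i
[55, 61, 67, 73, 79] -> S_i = 55 + 6*i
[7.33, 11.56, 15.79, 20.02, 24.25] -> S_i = 7.33 + 4.23*i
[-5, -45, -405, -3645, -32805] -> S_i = -5*9^i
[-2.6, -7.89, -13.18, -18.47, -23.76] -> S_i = -2.60 + -5.29*i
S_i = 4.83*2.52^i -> [4.83, 12.17, 30.67, 77.29, 194.78]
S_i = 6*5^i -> [6, 30, 150, 750, 3750]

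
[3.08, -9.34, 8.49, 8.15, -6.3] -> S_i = Random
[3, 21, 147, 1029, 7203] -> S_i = 3*7^i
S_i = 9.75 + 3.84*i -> [9.75, 13.59, 17.43, 21.27, 25.11]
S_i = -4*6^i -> [-4, -24, -144, -864, -5184]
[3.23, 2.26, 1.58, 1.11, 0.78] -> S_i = 3.23*0.70^i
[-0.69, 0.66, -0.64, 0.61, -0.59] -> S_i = -0.69*(-0.96)^i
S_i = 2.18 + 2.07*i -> [2.18, 4.25, 6.32, 8.39, 10.46]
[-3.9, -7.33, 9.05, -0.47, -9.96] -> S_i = Random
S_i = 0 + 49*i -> [0, 49, 98, 147, 196]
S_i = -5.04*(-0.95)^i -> [-5.04, 4.79, -4.55, 4.32, -4.11]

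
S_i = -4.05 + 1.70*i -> [-4.05, -2.35, -0.65, 1.05, 2.75]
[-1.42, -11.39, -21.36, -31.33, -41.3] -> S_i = -1.42 + -9.97*i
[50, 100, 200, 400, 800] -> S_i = 50*2^i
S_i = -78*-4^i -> [-78, 312, -1248, 4992, -19968]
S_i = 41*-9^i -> [41, -369, 3321, -29889, 269001]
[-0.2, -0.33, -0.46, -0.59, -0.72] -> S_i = -0.20 + -0.13*i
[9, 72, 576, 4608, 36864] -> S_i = 9*8^i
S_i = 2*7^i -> [2, 14, 98, 686, 4802]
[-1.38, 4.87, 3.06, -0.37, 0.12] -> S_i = Random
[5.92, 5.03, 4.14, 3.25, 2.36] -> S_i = 5.92 + -0.89*i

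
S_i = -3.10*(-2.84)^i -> [-3.1, 8.8, -25.0, 71.01, -201.67]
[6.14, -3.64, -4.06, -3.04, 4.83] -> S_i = Random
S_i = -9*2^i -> [-9, -18, -36, -72, -144]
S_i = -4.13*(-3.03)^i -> [-4.13, 12.51, -37.92, 114.89, -348.11]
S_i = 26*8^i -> [26, 208, 1664, 13312, 106496]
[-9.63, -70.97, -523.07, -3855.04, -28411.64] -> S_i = -9.63*7.37^i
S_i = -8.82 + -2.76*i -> [-8.82, -11.58, -14.34, -17.1, -19.86]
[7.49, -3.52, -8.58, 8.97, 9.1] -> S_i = Random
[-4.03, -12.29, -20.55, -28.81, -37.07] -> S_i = -4.03 + -8.26*i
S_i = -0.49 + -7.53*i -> [-0.49, -8.02, -15.55, -23.08, -30.61]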